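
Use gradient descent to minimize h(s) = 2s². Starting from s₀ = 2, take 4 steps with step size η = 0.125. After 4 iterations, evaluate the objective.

0.03125

h′(s) = 4s
Step 1: h′(2) = 8; s₁ = 2 − 0.125·8 = 1
Step 2: h′(1) = 4; s₂ = 1 − 0.125·4 = 0.5
Step 3: h′(0.5) = 2; s₃ = 0.5 − 0.125·2 = 0.25
Step 4: h′(0.25) = 1; s₄ = 0.25 − 0.125·1 = 0.125
h(0.125) = 0.03125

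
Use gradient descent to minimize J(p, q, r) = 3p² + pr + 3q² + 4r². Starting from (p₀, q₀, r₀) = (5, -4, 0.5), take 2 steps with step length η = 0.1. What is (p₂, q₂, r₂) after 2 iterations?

(0.82, -0.64, -0.275)

∇J = (6p + r, 6q, p + 8r)
Step 1: at (5, -4, 0.5), ∇J = (30.5, -24, 9) → (5, -4, 0.5) − 0.1·(30.5, -24, 9) = (1.95, -1.6, -0.4)
Step 2: at (1.95, -1.6, -0.4), ∇J = (11.3, -9.6, -1.25) → (1.95, -1.6, -0.4) − 0.1·(11.3, -9.6, -1.25) = (0.82, -0.64, -0.275)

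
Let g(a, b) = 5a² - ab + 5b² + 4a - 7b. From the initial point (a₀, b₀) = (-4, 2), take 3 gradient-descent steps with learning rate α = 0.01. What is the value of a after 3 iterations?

∇g = (10a - b + 4, -a + 10b - 7)
Step 1: at (-4, 2), ∇g = (-38, 17) → (-4, 2) − 0.01·(-38, 17) = (-3.62, 1.83)
Step 2: at (-3.62, 1.83), ∇g = (-34.03, 14.92) → (-3.62, 1.83) − 0.01·(-34.03, 14.92) = (-3.2797, 1.6808)
Step 3: at (-3.2797, 1.6808), ∇g = (-30.4778, 13.0877) → (-3.2797, 1.6808) − 0.01·(-30.4778, 13.0877) = (-2.974922, 1.549923)
a = -2.974922

-2.974922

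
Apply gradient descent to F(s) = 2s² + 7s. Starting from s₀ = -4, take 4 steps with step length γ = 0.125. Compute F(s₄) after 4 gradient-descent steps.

F′(s) = 4s + 7
s₁ = -4 − 0.125·(-9) = -2.875
s₂ = -2.875 − 0.125·(-4.5) = -2.3125
s₃ = -2.3125 − 0.125·(-2.25) = -2.03125
s₄ = -2.03125 − 0.125·(-1.125) = -1.890625
F(-1.890625) = -6.08544921875

-6.08544921875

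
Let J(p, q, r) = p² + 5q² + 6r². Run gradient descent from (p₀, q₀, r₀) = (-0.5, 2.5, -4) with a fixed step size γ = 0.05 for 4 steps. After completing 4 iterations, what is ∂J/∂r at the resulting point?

∇J = (2p, 10q, 12r)
(p₁, q₁, r₁) = (-0.5, 2.5, -4) − 0.05·(-1, 25, -48) = (-0.45, 1.25, -1.6)
(p₂, q₂, r₂) = (-0.45, 1.25, -1.6) − 0.05·(-0.9, 12.5, -19.2) = (-0.405, 0.625, -0.64)
(p₃, q₃, r₃) = (-0.405, 0.625, -0.64) − 0.05·(-0.81, 6.25, -7.68) = (-0.3645, 0.3125, -0.256)
(p₄, q₄, r₄) = (-0.3645, 0.3125, -0.256) − 0.05·(-0.729, 3.125, -3.072) = (-0.32805, 0.15625, -0.1024)
∂J/∂r at (-0.32805, 0.15625, -0.1024) = -1.2288

-1.2288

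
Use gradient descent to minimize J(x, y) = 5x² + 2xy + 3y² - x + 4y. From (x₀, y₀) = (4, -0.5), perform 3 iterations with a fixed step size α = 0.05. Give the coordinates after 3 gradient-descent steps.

∇J = (10x + 2y - 1, 2x + 6y + 4)
Step 1: at (4, -0.5), ∇J = (38, 9) → (4, -0.5) − 0.05·(38, 9) = (2.1, -0.95)
Step 2: at (2.1, -0.95), ∇J = (18.1, 2.5) → (2.1, -0.95) − 0.05·(18.1, 2.5) = (1.195, -1.075)
Step 3: at (1.195, -1.075), ∇J = (8.8, -0.06) → (1.195, -1.075) − 0.05·(8.8, -0.06) = (0.755, -1.072)

(0.755, -1.072)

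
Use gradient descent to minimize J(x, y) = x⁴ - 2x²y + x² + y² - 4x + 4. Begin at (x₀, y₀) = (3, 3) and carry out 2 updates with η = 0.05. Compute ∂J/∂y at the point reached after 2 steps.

∇J = (4x³ - 4xy + 2x - 4, -2x² + 2y)
(x₁, y₁) = (3, 3) − 0.05·(74, -12) = (-0.7, 3.6)
(x₂, y₂) = (-0.7, 3.6) − 0.05·(3.308, 6.22) = (-0.8654, 3.289)
∂J/∂y at (-0.8654, 3.289) = 5.08016568

5.08016568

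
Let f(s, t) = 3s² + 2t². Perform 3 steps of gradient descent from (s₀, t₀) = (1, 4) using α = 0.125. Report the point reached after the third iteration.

(0.015625, 0.5)

∇f = (6s, 4t)
Step 1: at (1, 4), ∇f = (6, 16) → (1, 4) − 0.125·(6, 16) = (0.25, 2)
Step 2: at (0.25, 2), ∇f = (1.5, 8) → (0.25, 2) − 0.125·(1.5, 8) = (0.0625, 1)
Step 3: at (0.0625, 1), ∇f = (0.375, 4) → (0.0625, 1) − 0.125·(0.375, 4) = (0.015625, 0.5)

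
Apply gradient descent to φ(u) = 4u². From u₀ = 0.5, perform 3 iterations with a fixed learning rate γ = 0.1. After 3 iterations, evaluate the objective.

φ′(u) = 8u
Step 1: φ′(0.5) = 4; u₁ = 0.5 − 0.1·4 = 0.1
Step 2: φ′(0.1) = 0.8; u₂ = 0.1 − 0.1·0.8 = 0.02
Step 3: φ′(0.02) = 0.16; u₃ = 0.02 − 0.1·0.16 = 0.004
φ(0.004) = 0.000064

0.000064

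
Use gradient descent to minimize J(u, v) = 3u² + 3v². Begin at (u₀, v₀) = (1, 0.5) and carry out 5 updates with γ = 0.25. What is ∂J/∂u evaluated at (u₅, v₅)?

∇J = (6u, 6v)
Step 1: at (1, 0.5), ∇J = (6, 3) → (1, 0.5) − 0.25·(6, 3) = (-0.5, -0.25)
Step 2: at (-0.5, -0.25), ∇J = (-3, -1.5) → (-0.5, -0.25) − 0.25·(-3, -1.5) = (0.25, 0.125)
Step 3: at (0.25, 0.125), ∇J = (1.5, 0.75) → (0.25, 0.125) − 0.25·(1.5, 0.75) = (-0.125, -0.0625)
Step 4: at (-0.125, -0.0625), ∇J = (-0.75, -0.375) → (-0.125, -0.0625) − 0.25·(-0.75, -0.375) = (0.0625, 0.03125)
Step 5: at (0.0625, 0.03125), ∇J = (0.375, 0.1875) → (0.0625, 0.03125) − 0.25·(0.375, 0.1875) = (-0.03125, -0.015625)
∂J/∂u at (-0.03125, -0.015625) = -0.1875

-0.1875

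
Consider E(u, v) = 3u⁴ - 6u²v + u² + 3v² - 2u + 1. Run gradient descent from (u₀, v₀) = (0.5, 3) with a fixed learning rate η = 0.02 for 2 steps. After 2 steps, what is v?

2.4363

∇E = (12u³ - 12uv + 2u - 2, -6u² + 6v)
(u₁, v₁) = (0.5, 3) − 0.02·(-17.5, 16.5) = (0.85, 2.67)
(u₂, v₂) = (0.85, 2.67) − 0.02·(-20.1645, 11.685) = (1.25329, 2.4363)
v = 2.4363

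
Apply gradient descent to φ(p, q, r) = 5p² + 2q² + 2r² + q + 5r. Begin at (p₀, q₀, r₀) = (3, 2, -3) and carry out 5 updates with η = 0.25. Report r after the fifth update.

-1.25

∇φ = (10p, 4q + 1, 4r + 5)
(p₁, q₁, r₁) = (3, 2, -3) − 0.25·(30, 9, -7) = (-4.5, -0.25, -1.25)
(p₂, q₂, r₂) = (-4.5, -0.25, -1.25) − 0.25·(-45, 0, 0) = (6.75, -0.25, -1.25)
(p₃, q₃, r₃) = (6.75, -0.25, -1.25) − 0.25·(67.5, 0, 0) = (-10.125, -0.25, -1.25)
(p₄, q₄, r₄) = (-10.125, -0.25, -1.25) − 0.25·(-101.25, 0, 0) = (15.1875, -0.25, -1.25)
(p₅, q₅, r₅) = (15.1875, -0.25, -1.25) − 0.25·(151.875, 0, 0) = (-22.78125, -0.25, -1.25)
r = -1.25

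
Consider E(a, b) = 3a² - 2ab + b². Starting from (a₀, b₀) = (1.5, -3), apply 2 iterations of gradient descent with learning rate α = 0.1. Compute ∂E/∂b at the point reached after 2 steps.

-2.52

∇E = (6a - 2b, -2a + 2b)
(a₁, b₁) = (1.5, -3) − 0.1·(15, -9) = (0, -2.1)
(a₂, b₂) = (0, -2.1) − 0.1·(4.2, -4.2) = (-0.42, -1.68)
∂E/∂b at (-0.42, -1.68) = -2.52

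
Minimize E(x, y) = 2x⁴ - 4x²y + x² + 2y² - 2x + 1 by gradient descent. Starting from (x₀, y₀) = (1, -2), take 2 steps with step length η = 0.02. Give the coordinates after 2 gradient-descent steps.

(0.37027072, -1.597568)

∇E = (8x³ - 8xy + 2x - 2, -4x² + 4y)
Step 1: at (1, -2), ∇E = (24, -12) → (1, -2) − 0.02·(24, -12) = (0.52, -1.76)
Step 2: at (0.52, -1.76), ∇E = (7.486464, -8.1216) → (0.52, -1.76) − 0.02·(7.486464, -8.1216) = (0.37027072, -1.597568)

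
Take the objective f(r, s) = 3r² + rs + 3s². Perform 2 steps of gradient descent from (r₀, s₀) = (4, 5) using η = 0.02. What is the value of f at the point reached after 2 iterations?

∇f = (6r + s, r + 6s)
(r₁, s₁) = (4, 5) − 0.02·(29, 34) = (3.42, 4.32)
(r₂, s₂) = (3.42, 4.32) − 0.02·(24.84, 29.34) = (2.9232, 3.7332)
f(2.9232, 3.7332) = 78.35853168

78.35853168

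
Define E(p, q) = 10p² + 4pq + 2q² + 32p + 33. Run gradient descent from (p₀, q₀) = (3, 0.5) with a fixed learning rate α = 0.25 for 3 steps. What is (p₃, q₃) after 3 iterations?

∇E = (20p + 4q + 32, 4p + 4q)
(p₁, q₁) = (3, 0.5) − 0.25·(94, 14) = (-20.5, -3)
(p₂, q₂) = (-20.5, -3) − 0.25·(-390, -94) = (77, 20.5)
(p₃, q₃) = (77, 20.5) − 0.25·(1654, 390) = (-336.5, -77)

(-336.5, -77)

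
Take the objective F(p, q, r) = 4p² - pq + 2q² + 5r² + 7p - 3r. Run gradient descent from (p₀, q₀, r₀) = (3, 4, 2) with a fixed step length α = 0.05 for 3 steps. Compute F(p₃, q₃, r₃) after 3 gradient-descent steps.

∇F = (8p - q + 7, -p + 4q, 10r - 3)
Step 1: at (3, 4, 2), ∇F = (27, 13, 17) → (3, 4, 2) − 0.05·(27, 13, 17) = (1.65, 3.35, 1.15)
Step 2: at (1.65, 3.35, 1.15), ∇F = (16.85, 11.75, 8.5) → (1.65, 3.35, 1.15) − 0.05·(16.85, 11.75, 8.5) = (0.8075, 2.7625, 0.725)
Step 3: at (0.8075, 2.7625, 0.725), ∇F = (10.6975, 10.2425, 4.25) → (0.8075, 2.7625, 0.725) − 0.05·(10.6975, 10.2425, 4.25) = (0.272625, 2.250375, 0.5125)
F(0.272625, 2.250375, 0.5125) = 11.496320609375

11.496320609375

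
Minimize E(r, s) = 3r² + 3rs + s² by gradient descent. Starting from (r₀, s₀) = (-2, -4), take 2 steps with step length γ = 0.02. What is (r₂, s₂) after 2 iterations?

(-1.1144, -3.48)

∇E = (6r + 3s, 3r + 2s)
(r₁, s₁) = (-2, -4) − 0.02·(-24, -14) = (-1.52, -3.72)
(r₂, s₂) = (-1.52, -3.72) − 0.02·(-20.28, -12) = (-1.1144, -3.48)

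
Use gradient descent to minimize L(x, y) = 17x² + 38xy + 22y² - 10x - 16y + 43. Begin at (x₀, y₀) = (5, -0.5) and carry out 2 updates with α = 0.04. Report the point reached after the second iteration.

(10.632, 6.6136)

∇L = (34x + 38y - 10, 38x + 44y - 16)
(x₁, y₁) = (5, -0.5) − 0.04·(141, 152) = (-0.64, -6.58)
(x₂, y₂) = (-0.64, -6.58) − 0.04·(-281.8, -329.84) = (10.632, 6.6136)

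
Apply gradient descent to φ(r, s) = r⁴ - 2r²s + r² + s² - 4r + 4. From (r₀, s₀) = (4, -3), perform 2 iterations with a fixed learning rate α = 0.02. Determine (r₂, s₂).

(-0.80031232, -1.963776)

∇φ = (4r³ - 4rs + 2r - 4, -2r² + 2s)
(r₁, s₁) = (4, -3) − 0.02·(308, -38) = (-2.16, -2.24)
(r₂, s₂) = (-2.16, -2.24) − 0.02·(-67.984384, -13.8112) = (-0.80031232, -1.963776)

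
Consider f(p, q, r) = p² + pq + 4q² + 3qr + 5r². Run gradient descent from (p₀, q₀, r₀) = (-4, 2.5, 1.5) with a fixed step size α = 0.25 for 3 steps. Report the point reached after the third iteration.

(-1.921875, -12.328125, -17.015625)

∇f = (2p + q, p + 8q + 3r, 3q + 10r)
Step 1: at (-4, 2.5, 1.5), ∇f = (-5.5, 20.5, 22.5) → (-4, 2.5, 1.5) − 0.25·(-5.5, 20.5, 22.5) = (-2.625, -2.625, -4.125)
Step 2: at (-2.625, -2.625, -4.125), ∇f = (-7.875, -36, -49.125) → (-2.625, -2.625, -4.125) − 0.25·(-7.875, -36, -49.125) = (-0.65625, 6.375, 8.15625)
Step 3: at (-0.65625, 6.375, 8.15625), ∇f = (5.0625, 74.8125, 100.6875) → (-0.65625, 6.375, 8.15625) − 0.25·(5.0625, 74.8125, 100.6875) = (-1.921875, -12.328125, -17.015625)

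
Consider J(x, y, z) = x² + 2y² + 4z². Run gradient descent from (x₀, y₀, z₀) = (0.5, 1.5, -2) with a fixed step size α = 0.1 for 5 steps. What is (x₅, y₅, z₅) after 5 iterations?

(0.16384, 0.11664, -0.00064)

∇J = (2x, 4y, 8z)
Step 1: at (0.5, 1.5, -2), ∇J = (1, 6, -16) → (0.5, 1.5, -2) − 0.1·(1, 6, -16) = (0.4, 0.9, -0.4)
Step 2: at (0.4, 0.9, -0.4), ∇J = (0.8, 3.6, -3.2) → (0.4, 0.9, -0.4) − 0.1·(0.8, 3.6, -3.2) = (0.32, 0.54, -0.08)
Step 3: at (0.32, 0.54, -0.08), ∇J = (0.64, 2.16, -0.64) → (0.32, 0.54, -0.08) − 0.1·(0.64, 2.16, -0.64) = (0.256, 0.324, -0.016)
Step 4: at (0.256, 0.324, -0.016), ∇J = (0.512, 1.296, -0.128) → (0.256, 0.324, -0.016) − 0.1·(0.512, 1.296, -0.128) = (0.2048, 0.1944, -0.0032)
Step 5: at (0.2048, 0.1944, -0.0032), ∇J = (0.4096, 0.7776, -0.0256) → (0.2048, 0.1944, -0.0032) − 0.1·(0.4096, 0.7776, -0.0256) = (0.16384, 0.11664, -0.00064)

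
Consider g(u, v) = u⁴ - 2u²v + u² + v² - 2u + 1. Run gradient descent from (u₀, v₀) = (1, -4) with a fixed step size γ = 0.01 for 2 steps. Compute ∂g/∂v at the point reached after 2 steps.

-8.4862240768

∇g = (4u³ - 4uv + 2u - 2, -2u² + 2v)
(u₁, v₁) = (1, -4) − 0.01·(20, -10) = (0.8, -3.9)
(u₂, v₂) = (0.8, -3.9) − 0.01·(14.128, -9.08) = (0.65872, -3.8092)
∂g/∂v at (0.65872, -3.8092) = -8.4862240768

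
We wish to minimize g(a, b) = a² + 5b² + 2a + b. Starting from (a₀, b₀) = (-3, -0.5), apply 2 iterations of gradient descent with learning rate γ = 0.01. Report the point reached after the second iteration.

∇g = (2a + 2, 10b + 1)
(a₁, b₁) = (-3, -0.5) − 0.01·(-4, -4) = (-2.96, -0.46)
(a₂, b₂) = (-2.96, -0.46) − 0.01·(-3.92, -3.6) = (-2.9208, -0.424)

(-2.9208, -0.424)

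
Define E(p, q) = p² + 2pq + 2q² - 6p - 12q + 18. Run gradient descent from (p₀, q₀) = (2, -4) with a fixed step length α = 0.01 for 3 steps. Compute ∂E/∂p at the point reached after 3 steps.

∇E = (2p + 2q - 6, 2p + 4q - 12)
(p₁, q₁) = (2, -4) − 0.01·(-10, -24) = (2.1, -3.76)
(p₂, q₂) = (2.1, -3.76) − 0.01·(-9.32, -22.84) = (2.1932, -3.5316)
(p₃, q₃) = (2.1932, -3.5316) − 0.01·(-8.6768, -21.74) = (2.279968, -3.3142)
∂E/∂p at (2.279968, -3.3142) = -8.068464

-8.068464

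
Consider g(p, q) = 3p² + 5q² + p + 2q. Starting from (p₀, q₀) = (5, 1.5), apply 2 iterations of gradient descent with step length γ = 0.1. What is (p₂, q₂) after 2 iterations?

∇g = (6p + 1, 10q + 2)
Step 1: at (5, 1.5), ∇g = (31, 17) → (5, 1.5) − 0.1·(31, 17) = (1.9, -0.2)
Step 2: at (1.9, -0.2), ∇g = (12.4, 0) → (1.9, -0.2) − 0.1·(12.4, 0) = (0.66, -0.2)

(0.66, -0.2)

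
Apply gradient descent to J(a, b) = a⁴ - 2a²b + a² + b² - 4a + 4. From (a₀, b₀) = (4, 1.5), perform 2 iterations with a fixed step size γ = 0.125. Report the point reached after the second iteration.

(8206.71875, 166.40625)

∇J = (4a³ - 4ab + 2a - 4, -2a² + 2b)
(a₁, b₁) = (4, 1.5) − 0.125·(236, -29) = (-25.5, 5.125)
(a₂, b₂) = (-25.5, 5.125) − 0.125·(-65857.75, -1290.25) = (8206.71875, 166.40625)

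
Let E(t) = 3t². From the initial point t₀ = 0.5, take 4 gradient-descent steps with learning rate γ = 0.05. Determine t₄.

0.12005

E′(t) = 6t
t₁ = 0.5 − 0.05·3 = 0.35
t₂ = 0.35 − 0.05·2.1 = 0.245
t₃ = 0.245 − 0.05·1.47 = 0.1715
t₄ = 0.1715 − 0.05·1.029 = 0.12005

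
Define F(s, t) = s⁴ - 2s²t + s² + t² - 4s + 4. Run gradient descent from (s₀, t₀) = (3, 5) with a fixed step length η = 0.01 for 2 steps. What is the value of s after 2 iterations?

2.373

∇F = (4s³ - 4st + 2s - 4, -2s² + 2t)
Step 1: at (3, 5), ∇F = (50, -8) → (3, 5) − 0.01·(50, -8) = (2.5, 5.08)
Step 2: at (2.5, 5.08), ∇F = (12.7, -2.34) → (2.5, 5.08) − 0.01·(12.7, -2.34) = (2.373, 5.1034)
s = 2.373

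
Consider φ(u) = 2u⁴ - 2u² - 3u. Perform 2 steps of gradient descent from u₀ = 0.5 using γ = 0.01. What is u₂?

0.57900288

φ′(u) = 8u³ - 4u - 3
Step 1: φ′(0.5) = -4; u₁ = 0.5 − 0.01·(-4) = 0.54
Step 2: φ′(0.54) = -3.900288; u₂ = 0.54 − 0.01·(-3.900288) = 0.57900288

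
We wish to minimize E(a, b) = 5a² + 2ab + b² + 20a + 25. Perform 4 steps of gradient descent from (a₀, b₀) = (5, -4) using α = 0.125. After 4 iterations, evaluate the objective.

∇E = (10a + 2b + 20, 2a + 2b)
Step 1: at (5, -4), ∇E = (62, 2) → (5, -4) − 0.125·(62, 2) = (-2.75, -4.25)
Step 2: at (-2.75, -4.25), ∇E = (-16, -14) → (-2.75, -4.25) − 0.125·(-16, -14) = (-0.75, -2.5)
Step 3: at (-0.75, -2.5), ∇E = (7.5, -6.5) → (-0.75, -2.5) − 0.125·(7.5, -6.5) = (-1.6875, -1.6875)
Step 4: at (-1.6875, -1.6875), ∇E = (-0.25, -6.75) → (-1.6875, -1.6875) − 0.125·(-0.25, -6.75) = (-1.65625, -0.84375)
E(-1.65625, -0.84375) = 9.09765625

9.09765625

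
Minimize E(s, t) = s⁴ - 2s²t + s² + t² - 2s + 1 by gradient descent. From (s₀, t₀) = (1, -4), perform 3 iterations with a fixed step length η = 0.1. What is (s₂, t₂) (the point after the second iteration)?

∇E = (4s³ - 4st + 2s - 2, -2s² + 2t)
(s₁, t₁) = (1, -4) − 0.1·(20, -10) = (-1, -3)
(s₂, t₂) = (-1, -3) − 0.1·(-20, -8) = (1, -2.2)

(1, -2.2)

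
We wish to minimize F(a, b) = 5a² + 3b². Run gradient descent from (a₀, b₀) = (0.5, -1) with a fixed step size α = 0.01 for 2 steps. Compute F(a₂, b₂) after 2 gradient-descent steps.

∇F = (10a, 6b)
(a₁, b₁) = (0.5, -1) − 0.01·(5, -6) = (0.45, -0.94)
(a₂, b₂) = (0.45, -0.94) − 0.01·(4.5, -5.64) = (0.405, -0.8836)
F(0.405, -0.8836) = 3.16237188

3.16237188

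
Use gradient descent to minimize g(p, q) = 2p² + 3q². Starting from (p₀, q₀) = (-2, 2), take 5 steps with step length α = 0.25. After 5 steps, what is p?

0

∇g = (4p, 6q)
Step 1: at (-2, 2), ∇g = (-8, 12) → (-2, 2) − 0.25·(-8, 12) = (0, -1)
Step 2: at (0, -1), ∇g = (0, -6) → (0, -1) − 0.25·(0, -6) = (0, 0.5)
Step 3: at (0, 0.5), ∇g = (0, 3) → (0, 0.5) − 0.25·(0, 3) = (0, -0.25)
Step 4: at (0, -0.25), ∇g = (0, -1.5) → (0, -0.25) − 0.25·(0, -1.5) = (0, 0.125)
Step 5: at (0, 0.125), ∇g = (0, 0.75) → (0, 0.125) − 0.25·(0, 0.75) = (0, -0.0625)
p = 0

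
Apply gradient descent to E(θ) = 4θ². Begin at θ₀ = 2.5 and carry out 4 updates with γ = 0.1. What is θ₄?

0.004

E′(θ) = 8θ
θ₁ = 2.5 − 0.1·20 = 0.5
θ₂ = 0.5 − 0.1·4 = 0.1
θ₃ = 0.1 − 0.1·0.8 = 0.02
θ₄ = 0.02 − 0.1·0.16 = 0.004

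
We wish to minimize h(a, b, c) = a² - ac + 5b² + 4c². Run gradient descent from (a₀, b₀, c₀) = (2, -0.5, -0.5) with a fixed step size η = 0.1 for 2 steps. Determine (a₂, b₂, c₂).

(1.25, 0, 0.175)

∇h = (2a - c, 10b, -a + 8c)
(a₁, b₁, c₁) = (2, -0.5, -0.5) − 0.1·(4.5, -5, -6) = (1.55, 0, 0.1)
(a₂, b₂, c₂) = (1.55, 0, 0.1) − 0.1·(3, 0, -0.75) = (1.25, 0, 0.175)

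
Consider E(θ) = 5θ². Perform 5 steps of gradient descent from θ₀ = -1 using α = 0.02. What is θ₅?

-0.32768

E′(θ) = 10θ
θ₁ = -1 − 0.02·(-10) = -0.8
θ₂ = -0.8 − 0.02·(-8) = -0.64
θ₃ = -0.64 − 0.02·(-6.4) = -0.512
θ₄ = -0.512 − 0.02·(-5.12) = -0.4096
θ₅ = -0.4096 − 0.02·(-4.096) = -0.32768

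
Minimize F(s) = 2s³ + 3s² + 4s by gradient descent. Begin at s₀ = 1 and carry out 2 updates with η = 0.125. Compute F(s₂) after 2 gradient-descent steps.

-6

F′(s) = 6s² + 6s + 4
s₁ = 1 − 0.125·16 = -1
s₂ = -1 − 0.125·4 = -1.5
F(-1.5) = -6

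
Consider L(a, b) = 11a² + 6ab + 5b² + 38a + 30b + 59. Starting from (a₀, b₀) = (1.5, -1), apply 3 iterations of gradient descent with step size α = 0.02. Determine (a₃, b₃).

(-0.790144, -2.055392)

∇L = (22a + 6b + 38, 6a + 10b + 30)
Step 1: at (1.5, -1), ∇L = (65, 29) → (1.5, -1) − 0.02·(65, 29) = (0.2, -1.58)
Step 2: at (0.2, -1.58), ∇L = (32.92, 15.4) → (0.2, -1.58) − 0.02·(32.92, 15.4) = (-0.4584, -1.888)
Step 3: at (-0.4584, -1.888), ∇L = (16.5872, 8.3696) → (-0.4584, -1.888) − 0.02·(16.5872, 8.3696) = (-0.790144, -2.055392)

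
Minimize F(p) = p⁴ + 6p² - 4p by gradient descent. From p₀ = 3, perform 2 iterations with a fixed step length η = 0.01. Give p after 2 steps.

F′(p) = 4p³ + 12p - 4
Step 1: F′(3) = 140; p₁ = 3 − 0.01·140 = 1.6
Step 2: F′(1.6) = 31.584; p₂ = 1.6 − 0.01·31.584 = 1.28416

1.28416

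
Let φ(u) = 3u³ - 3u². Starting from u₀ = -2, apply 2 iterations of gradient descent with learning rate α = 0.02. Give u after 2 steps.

-4.892288

φ′(u) = 9u² - 6u
Step 1: φ′(-2) = 48; u₁ = -2 − 0.02·48 = -2.96
Step 2: φ′(-2.96) = 96.6144; u₂ = -2.96 − 0.02·96.6144 = -4.892288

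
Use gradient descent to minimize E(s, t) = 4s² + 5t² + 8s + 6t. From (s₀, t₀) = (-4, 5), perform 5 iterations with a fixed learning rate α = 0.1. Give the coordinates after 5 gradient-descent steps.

∇E = (8s + 8, 10t + 6)
Step 1: at (-4, 5), ∇E = (-24, 56) → (-4, 5) − 0.1·(-24, 56) = (-1.6, -0.6)
Step 2: at (-1.6, -0.6), ∇E = (-4.8, 0) → (-1.6, -0.6) − 0.1·(-4.8, 0) = (-1.12, -0.6)
Step 3: at (-1.12, -0.6), ∇E = (-0.96, 0) → (-1.12, -0.6) − 0.1·(-0.96, 0) = (-1.024, -0.6)
Step 4: at (-1.024, -0.6), ∇E = (-0.192, 0) → (-1.024, -0.6) − 0.1·(-0.192, 0) = (-1.0048, -0.6)
Step 5: at (-1.0048, -0.6), ∇E = (-0.0384, 0) → (-1.0048, -0.6) − 0.1·(-0.0384, 0) = (-1.00096, -0.6)

(-1.00096, -0.6)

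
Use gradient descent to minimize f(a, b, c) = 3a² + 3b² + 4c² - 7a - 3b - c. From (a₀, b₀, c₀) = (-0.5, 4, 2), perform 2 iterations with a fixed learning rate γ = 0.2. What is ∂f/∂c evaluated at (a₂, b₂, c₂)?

∇f = (6a - 7, 6b - 3, 8c - 1)
Step 1: at (-0.5, 4, 2), ∇f = (-10, 21, 15) → (-0.5, 4, 2) − 0.2·(-10, 21, 15) = (1.5, -0.2, -1)
Step 2: at (1.5, -0.2, -1), ∇f = (2, -4.2, -9) → (1.5, -0.2, -1) − 0.2·(2, -4.2, -9) = (1.1, 0.64, 0.8)
∂f/∂c at (1.1, 0.64, 0.8) = 5.4

5.4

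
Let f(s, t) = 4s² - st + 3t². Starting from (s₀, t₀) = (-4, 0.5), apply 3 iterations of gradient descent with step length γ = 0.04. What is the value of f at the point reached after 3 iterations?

∇f = (8s - t, -s + 6t)
(s₁, t₁) = (-4, 0.5) − 0.04·(-32.5, 7) = (-2.7, 0.22)
(s₂, t₂) = (-2.7, 0.22) − 0.04·(-21.82, 4.02) = (-1.8272, 0.0592)
(s₃, t₃) = (-1.8272, 0.0592) − 0.04·(-14.6768, 2.1824) = (-1.240128, -0.028096)
f(-1.240128, -0.028096) = 6.119195344896

6.119195344896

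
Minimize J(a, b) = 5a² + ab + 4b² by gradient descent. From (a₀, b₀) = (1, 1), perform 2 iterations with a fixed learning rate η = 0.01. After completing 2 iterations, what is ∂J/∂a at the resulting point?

8.7473

∇J = (10a + b, a + 8b)
(a₁, b₁) = (1, 1) − 0.01·(11, 9) = (0.89, 0.91)
(a₂, b₂) = (0.89, 0.91) − 0.01·(9.81, 8.17) = (0.7919, 0.8283)
∂J/∂a at (0.7919, 0.8283) = 8.7473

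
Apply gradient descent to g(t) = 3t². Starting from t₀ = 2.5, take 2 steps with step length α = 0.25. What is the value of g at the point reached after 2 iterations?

1.171875

g′(t) = 6t
t₁ = 2.5 − 0.25·15 = -1.25
t₂ = -1.25 − 0.25·(-7.5) = 0.625
g(0.625) = 1.171875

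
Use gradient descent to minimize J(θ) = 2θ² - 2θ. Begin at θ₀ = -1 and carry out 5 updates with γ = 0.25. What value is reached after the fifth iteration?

J′(θ) = 4θ - 2
Step 1: J′(-1) = -6; θ₁ = -1 − 0.25·(-6) = 0.5
Step 2: J′(0.5) = 0; θ₂ = 0.5 − 0.25·0 = 0.5
Step 3: J′(0.5) = 0; θ₃ = 0.5 − 0.25·0 = 0.5
Step 4: J′(0.5) = 0; θ₄ = 0.5 − 0.25·0 = 0.5
Step 5: J′(0.5) = 0; θ₅ = 0.5 − 0.25·0 = 0.5

0.5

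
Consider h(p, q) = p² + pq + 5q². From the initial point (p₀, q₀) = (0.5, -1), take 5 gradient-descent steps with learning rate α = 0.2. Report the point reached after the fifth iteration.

∇h = (2p + q, p + 10q)
(p₁, q₁) = (0.5, -1) − 0.2·(0, -9.5) = (0.5, 0.9)
(p₂, q₂) = (0.5, 0.9) − 0.2·(1.9, 9.5) = (0.12, -1)
(p₃, q₃) = (0.12, -1) − 0.2·(-0.76, -9.88) = (0.272, 0.976)
(p₄, q₄) = (0.272, 0.976) − 0.2·(1.52, 10.032) = (-0.032, -1.0304)
(p₅, q₅) = (-0.032, -1.0304) − 0.2·(-1.0944, -10.336) = (0.18688, 1.0368)

(0.18688, 1.0368)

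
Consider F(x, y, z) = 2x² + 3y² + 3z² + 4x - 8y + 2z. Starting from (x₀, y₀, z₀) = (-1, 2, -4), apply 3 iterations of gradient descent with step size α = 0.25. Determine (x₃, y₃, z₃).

∇F = (4x + 4, 6y - 8, 6z + 2)
Step 1: at (-1, 2, -4), ∇F = (0, 4, -22) → (-1, 2, -4) − 0.25·(0, 4, -22) = (-1, 1, 1.5)
Step 2: at (-1, 1, 1.5), ∇F = (0, -2, 11) → (-1, 1, 1.5) − 0.25·(0, -2, 11) = (-1, 1.5, -1.25)
Step 3: at (-1, 1.5, -1.25), ∇F = (0, 1, -5.5) → (-1, 1.5, -1.25) − 0.25·(0, 1, -5.5) = (-1, 1.25, 0.125)

(-1, 1.25, 0.125)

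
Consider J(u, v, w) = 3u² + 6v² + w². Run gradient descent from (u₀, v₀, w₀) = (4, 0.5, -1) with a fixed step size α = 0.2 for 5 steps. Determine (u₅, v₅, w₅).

(-0.00128, -2.68912, -0.07776)

∇J = (6u, 12v, 2w)
Step 1: at (4, 0.5, -1), ∇J = (24, 6, -2) → (4, 0.5, -1) − 0.2·(24, 6, -2) = (-0.8, -0.7, -0.6)
Step 2: at (-0.8, -0.7, -0.6), ∇J = (-4.8, -8.4, -1.2) → (-0.8, -0.7, -0.6) − 0.2·(-4.8, -8.4, -1.2) = (0.16, 0.98, -0.36)
Step 3: at (0.16, 0.98, -0.36), ∇J = (0.96, 11.76, -0.72) → (0.16, 0.98, -0.36) − 0.2·(0.96, 11.76, -0.72) = (-0.032, -1.372, -0.216)
Step 4: at (-0.032, -1.372, -0.216), ∇J = (-0.192, -16.464, -0.432) → (-0.032, -1.372, -0.216) − 0.2·(-0.192, -16.464, -0.432) = (0.0064, 1.9208, -0.1296)
Step 5: at (0.0064, 1.9208, -0.1296), ∇J = (0.0384, 23.0496, -0.2592) → (0.0064, 1.9208, -0.1296) − 0.2·(0.0384, 23.0496, -0.2592) = (-0.00128, -2.68912, -0.07776)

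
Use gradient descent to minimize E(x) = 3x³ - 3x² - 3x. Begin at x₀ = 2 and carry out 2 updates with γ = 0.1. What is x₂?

0.131

E′(x) = 9x² - 6x - 3
x₁ = 2 − 0.1·21 = -0.1
x₂ = -0.1 − 0.1·(-2.31) = 0.131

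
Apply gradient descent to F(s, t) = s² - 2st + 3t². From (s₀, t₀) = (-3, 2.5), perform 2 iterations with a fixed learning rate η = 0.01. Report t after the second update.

∇F = (2s - 2t, -2s + 6t)
(s₁, t₁) = (-3, 2.5) − 0.01·(-11, 21) = (-2.89, 2.29)
(s₂, t₂) = (-2.89, 2.29) − 0.01·(-10.36, 19.52) = (-2.7864, 2.0948)
t = 2.0948

2.0948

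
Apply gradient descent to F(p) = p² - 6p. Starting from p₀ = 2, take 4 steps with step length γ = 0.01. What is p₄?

F′(p) = 2p - 6
Step 1: F′(2) = -2; p₁ = 2 − 0.01·(-2) = 2.02
Step 2: F′(2.02) = -1.96; p₂ = 2.02 − 0.01·(-1.96) = 2.0396
Step 3: F′(2.0396) = -1.9208; p₃ = 2.0396 − 0.01·(-1.9208) = 2.058808
Step 4: F′(2.058808) = -1.882384; p₄ = 2.058808 − 0.01·(-1.882384) = 2.07763184

2.07763184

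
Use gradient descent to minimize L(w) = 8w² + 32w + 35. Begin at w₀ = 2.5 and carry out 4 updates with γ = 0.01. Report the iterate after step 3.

0.667168

L′(w) = 16w + 32
w₁ = 2.5 − 0.01·72 = 1.78
w₂ = 1.78 − 0.01·60.48 = 1.1752
w₃ = 1.1752 − 0.01·50.8032 = 0.667168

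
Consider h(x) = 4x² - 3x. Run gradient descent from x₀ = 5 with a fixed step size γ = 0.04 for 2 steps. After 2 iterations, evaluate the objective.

h′(x) = 8x - 3
x₁ = 5 − 0.04·37 = 3.52
x₂ = 3.52 − 0.04·25.16 = 2.5136
h(2.5136) = 17.73193984

17.73193984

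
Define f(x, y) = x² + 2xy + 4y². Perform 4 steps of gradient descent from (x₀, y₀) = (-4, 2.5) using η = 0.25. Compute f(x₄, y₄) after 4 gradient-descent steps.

20.6923828125

∇f = (2x + 2y, 2x + 8y)
(x₁, y₁) = (-4, 2.5) − 0.25·(-3, 12) = (-3.25, -0.5)
(x₂, y₂) = (-3.25, -0.5) − 0.25·(-7.5, -10.5) = (-1.375, 2.125)
(x₃, y₃) = (-1.375, 2.125) − 0.25·(1.5, 14.25) = (-1.75, -1.4375)
(x₄, y₄) = (-1.75, -1.4375) − 0.25·(-6.375, -15) = (-0.15625, 2.3125)
f(-0.15625, 2.3125) = 20.6923828125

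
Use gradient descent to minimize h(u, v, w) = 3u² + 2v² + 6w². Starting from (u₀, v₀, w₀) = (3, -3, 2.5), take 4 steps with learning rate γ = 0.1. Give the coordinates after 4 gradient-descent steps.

∇h = (6u, 4v, 12w)
(u₁, v₁, w₁) = (3, -3, 2.5) − 0.1·(18, -12, 30) = (1.2, -1.8, -0.5)
(u₂, v₂, w₂) = (1.2, -1.8, -0.5) − 0.1·(7.2, -7.2, -6) = (0.48, -1.08, 0.1)
(u₃, v₃, w₃) = (0.48, -1.08, 0.1) − 0.1·(2.88, -4.32, 1.2) = (0.192, -0.648, -0.02)
(u₄, v₄, w₄) = (0.192, -0.648, -0.02) − 0.1·(1.152, -2.592, -0.24) = (0.0768, -0.3888, 0.004)

(0.0768, -0.3888, 0.004)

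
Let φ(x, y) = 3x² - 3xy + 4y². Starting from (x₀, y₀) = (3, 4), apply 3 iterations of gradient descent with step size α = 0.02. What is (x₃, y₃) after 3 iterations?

(2.605968, 2.807784)

∇φ = (6x - 3y, -3x + 8y)
(x₁, y₁) = (3, 4) − 0.02·(6, 23) = (2.88, 3.54)
(x₂, y₂) = (2.88, 3.54) − 0.02·(6.66, 19.68) = (2.7468, 3.1464)
(x₃, y₃) = (2.7468, 3.1464) − 0.02·(7.0416, 16.9308) = (2.605968, 2.807784)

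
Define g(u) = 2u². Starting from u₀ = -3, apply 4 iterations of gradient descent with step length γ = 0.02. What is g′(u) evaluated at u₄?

-8.59671552

g′(u) = 4u
Step 1: g′(-3) = -12; u₁ = -3 − 0.02·(-12) = -2.76
Step 2: g′(-2.76) = -11.04; u₂ = -2.76 − 0.02·(-11.04) = -2.5392
Step 3: g′(-2.5392) = -10.1568; u₃ = -2.5392 − 0.02·(-10.1568) = -2.336064
Step 4: g′(-2.336064) = -9.344256; u₄ = -2.336064 − 0.02·(-9.344256) = -2.14917888
g′(u) at (-2.14917888) = -8.59671552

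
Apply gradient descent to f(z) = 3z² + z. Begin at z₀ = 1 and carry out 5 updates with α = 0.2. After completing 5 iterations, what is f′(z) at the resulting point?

f′(z) = 6z + 1
z₁ = 1 − 0.2·7 = -0.4
z₂ = -0.4 − 0.2·(-1.4) = -0.12
z₃ = -0.12 − 0.2·0.28 = -0.176
z₄ = -0.176 − 0.2·(-0.056) = -0.1648
z₅ = -0.1648 − 0.2·0.0112 = -0.16704
f′(z) at (-0.16704) = -0.00224

-0.00224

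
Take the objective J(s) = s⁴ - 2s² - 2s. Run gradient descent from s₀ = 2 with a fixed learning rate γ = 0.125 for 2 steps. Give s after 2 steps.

J′(s) = 4s³ - 4s - 2
s₁ = 2 − 0.125·22 = -0.75
s₂ = -0.75 − 0.125·(-0.6875) = -0.6640625

-0.6640625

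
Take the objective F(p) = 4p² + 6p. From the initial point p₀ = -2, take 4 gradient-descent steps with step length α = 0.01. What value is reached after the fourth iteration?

-1.6454912

F′(p) = 8p + 6
Step 1: F′(-2) = -10; p₁ = -2 − 0.01·(-10) = -1.9
Step 2: F′(-1.9) = -9.2; p₂ = -1.9 − 0.01·(-9.2) = -1.808
Step 3: F′(-1.808) = -8.464; p₃ = -1.808 − 0.01·(-8.464) = -1.72336
Step 4: F′(-1.72336) = -7.78688; p₄ = -1.72336 − 0.01·(-7.78688) = -1.6454912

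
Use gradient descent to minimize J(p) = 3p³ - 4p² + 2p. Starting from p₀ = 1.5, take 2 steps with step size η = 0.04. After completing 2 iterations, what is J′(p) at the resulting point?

J′(p) = 9p² - 8p + 2
p₁ = 1.5 − 0.04·10.25 = 1.09
p₂ = 1.09 − 0.04·3.9729 = 0.931084
J′(p) at (0.931084) = 2.353584735504

2.353584735504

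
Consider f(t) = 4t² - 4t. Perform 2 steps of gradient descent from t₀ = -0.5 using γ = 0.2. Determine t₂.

f′(t) = 8t - 4
Step 1: f′(-0.5) = -8; t₁ = -0.5 − 0.2·(-8) = 1.1
Step 2: f′(1.1) = 4.8; t₂ = 1.1 − 0.2·4.8 = 0.14

0.14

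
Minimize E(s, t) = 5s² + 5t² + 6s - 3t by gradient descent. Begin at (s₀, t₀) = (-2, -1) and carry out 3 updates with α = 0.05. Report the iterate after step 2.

∇E = (10s + 6, 10t - 3)
(s₁, t₁) = (-2, -1) − 0.05·(-14, -13) = (-1.3, -0.35)
(s₂, t₂) = (-1.3, -0.35) − 0.05·(-7, -6.5) = (-0.95, -0.025)

(-0.95, -0.025)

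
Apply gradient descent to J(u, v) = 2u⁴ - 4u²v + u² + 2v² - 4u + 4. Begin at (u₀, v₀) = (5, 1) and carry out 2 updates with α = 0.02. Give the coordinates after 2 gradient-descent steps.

∇J = (8u³ - 8uv + 2u - 4, -4u² + 4v)
Step 1: at (5, 1), ∇J = (966, -96) → (5, 1) − 0.02·(966, -96) = (-14.32, 2.92)
Step 2: at (-14.32, 2.92), ∇J = (-23190.073344, -808.5696) → (-14.32, 2.92) − 0.02·(-23190.073344, -808.5696) = (449.48146688, 19.091392)

(449.48146688, 19.091392)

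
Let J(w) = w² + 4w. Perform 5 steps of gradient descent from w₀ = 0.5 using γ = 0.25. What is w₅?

-1.921875

J′(w) = 2w + 4
w₁ = 0.5 − 0.25·5 = -0.75
w₂ = -0.75 − 0.25·2.5 = -1.375
w₃ = -1.375 − 0.25·1.25 = -1.6875
w₄ = -1.6875 − 0.25·0.625 = -1.84375
w₅ = -1.84375 − 0.25·0.3125 = -1.921875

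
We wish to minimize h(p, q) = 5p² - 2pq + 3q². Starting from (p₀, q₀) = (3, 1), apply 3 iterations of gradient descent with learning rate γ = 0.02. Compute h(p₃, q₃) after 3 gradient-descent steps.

∇h = (10p - 2q, -2p + 6q)
Step 1: at (3, 1), ∇h = (28, 0) → (3, 1) − 0.02·(28, 0) = (2.44, 1)
Step 2: at (2.44, 1), ∇h = (22.4, 1.12) → (2.44, 1) − 0.02·(22.4, 1.12) = (1.992, 0.9776)
Step 3: at (1.992, 0.9776), ∇h = (17.9648, 1.8816) → (1.992, 0.9776) − 0.02·(17.9648, 1.8816) = (1.632704, 0.939968)
h(1.632704, 0.939968) = 12.909852254208

12.909852254208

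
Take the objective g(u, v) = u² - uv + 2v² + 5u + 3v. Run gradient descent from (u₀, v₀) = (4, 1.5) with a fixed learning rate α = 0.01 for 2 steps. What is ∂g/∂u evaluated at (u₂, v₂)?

11.14275

∇g = (2u - v + 5, -u + 4v + 3)
(u₁, v₁) = (4, 1.5) − 0.01·(11.5, 5) = (3.885, 1.45)
(u₂, v₂) = (3.885, 1.45) − 0.01·(11.32, 4.915) = (3.7718, 1.40085)
∂g/∂u at (3.7718, 1.40085) = 11.14275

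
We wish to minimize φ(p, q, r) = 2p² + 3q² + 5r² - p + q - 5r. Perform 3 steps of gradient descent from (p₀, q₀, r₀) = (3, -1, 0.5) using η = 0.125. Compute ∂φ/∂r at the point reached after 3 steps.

∇φ = (4p - 1, 6q + 1, 10r - 5)
Step 1: at (3, -1, 0.5), ∇φ = (11, -5, 0) → (3, -1, 0.5) − 0.125·(11, -5, 0) = (1.625, -0.375, 0.5)
Step 2: at (1.625, -0.375, 0.5), ∇φ = (5.5, -1.25, 0) → (1.625, -0.375, 0.5) − 0.125·(5.5, -1.25, 0) = (0.9375, -0.21875, 0.5)
Step 3: at (0.9375, -0.21875, 0.5), ∇φ = (2.75, -0.3125, 0) → (0.9375, -0.21875, 0.5) − 0.125·(2.75, -0.3125, 0) = (0.59375, -0.1796875, 0.5)
∂φ/∂r at (0.59375, -0.1796875, 0.5) = 0

0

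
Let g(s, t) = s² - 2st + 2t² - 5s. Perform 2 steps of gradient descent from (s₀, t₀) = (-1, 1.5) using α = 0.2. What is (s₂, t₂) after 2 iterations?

(1.56, 0.38)

∇g = (2s - 2t - 5, -2s + 4t)
(s₁, t₁) = (-1, 1.5) − 0.2·(-10, 8) = (1, -0.1)
(s₂, t₂) = (1, -0.1) − 0.2·(-2.8, -2.4) = (1.56, 0.38)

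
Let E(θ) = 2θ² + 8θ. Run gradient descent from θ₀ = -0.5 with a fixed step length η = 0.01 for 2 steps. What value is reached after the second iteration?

E′(θ) = 4θ + 8
Step 1: E′(-0.5) = 6; θ₁ = -0.5 − 0.01·6 = -0.56
Step 2: E′(-0.56) = 5.76; θ₂ = -0.56 − 0.01·5.76 = -0.6176

-0.6176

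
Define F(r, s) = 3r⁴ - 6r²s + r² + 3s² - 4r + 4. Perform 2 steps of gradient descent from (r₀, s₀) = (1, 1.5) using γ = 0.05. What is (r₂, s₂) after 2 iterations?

(0.9476, 1.533)

∇F = (12r³ - 12rs + 2r - 4, -6r² + 6s)
Step 1: at (1, 1.5), ∇F = (-8, 3) → (1, 1.5) − 0.05·(-8, 3) = (1.4, 1.35)
Step 2: at (1.4, 1.35), ∇F = (9.048, -3.66) → (1.4, 1.35) − 0.05·(9.048, -3.66) = (0.9476, 1.533)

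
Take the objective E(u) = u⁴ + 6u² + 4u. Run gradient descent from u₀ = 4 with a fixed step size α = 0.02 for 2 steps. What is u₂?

E′(u) = 4u³ + 12u + 4
u₁ = 4 − 0.02·308 = -2.16
u₂ = -2.16 − 0.02·(-62.230784) = -0.91538432

-0.91538432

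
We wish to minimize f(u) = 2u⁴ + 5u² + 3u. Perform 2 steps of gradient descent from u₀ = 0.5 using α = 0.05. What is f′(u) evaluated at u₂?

1.733856242499

f′(u) = 8u³ + 10u + 3
u₁ = 0.5 − 0.05·9 = 0.05
u₂ = 0.05 − 0.05·3.501 = -0.12505
f′(u) at (-0.12505) = 1.733856242499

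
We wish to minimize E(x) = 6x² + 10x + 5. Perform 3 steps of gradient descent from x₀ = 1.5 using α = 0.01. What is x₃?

E′(x) = 12x + 10
x₁ = 1.5 − 0.01·28 = 1.22
x₂ = 1.22 − 0.01·24.64 = 0.9736
x₃ = 0.9736 − 0.01·21.6832 = 0.756768

0.756768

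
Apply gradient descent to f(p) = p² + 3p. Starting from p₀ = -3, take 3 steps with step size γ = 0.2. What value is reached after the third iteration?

-1.824

f′(p) = 2p + 3
p₁ = -3 − 0.2·(-3) = -2.4
p₂ = -2.4 − 0.2·(-1.8) = -2.04
p₃ = -2.04 − 0.2·(-1.08) = -1.824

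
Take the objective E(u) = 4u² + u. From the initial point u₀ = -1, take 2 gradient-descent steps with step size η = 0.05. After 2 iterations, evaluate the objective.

E′(u) = 8u + 1
Step 1: E′(-1) = -7; u₁ = -1 − 0.05·(-7) = -0.65
Step 2: E′(-0.65) = -4.2; u₂ = -0.65 − 0.05·(-4.2) = -0.44
E(-0.44) = 0.3344

0.3344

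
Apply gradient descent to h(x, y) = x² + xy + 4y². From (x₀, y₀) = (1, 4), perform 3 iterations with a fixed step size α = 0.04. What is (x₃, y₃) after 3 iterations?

(0.47296, 1.19488)

∇h = (2x + y, x + 8y)
Step 1: at (1, 4), ∇h = (6, 33) → (1, 4) − 0.04·(6, 33) = (0.76, 2.68)
Step 2: at (0.76, 2.68), ∇h = (4.2, 22.2) → (0.76, 2.68) − 0.04·(4.2, 22.2) = (0.592, 1.792)
Step 3: at (0.592, 1.792), ∇h = (2.976, 14.928) → (0.592, 1.792) − 0.04·(2.976, 14.928) = (0.47296, 1.19488)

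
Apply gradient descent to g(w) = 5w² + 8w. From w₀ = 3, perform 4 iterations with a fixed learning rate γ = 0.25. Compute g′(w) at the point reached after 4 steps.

192.375

g′(w) = 10w + 8
w₁ = 3 − 0.25·38 = -6.5
w₂ = -6.5 − 0.25·(-57) = 7.75
w₃ = 7.75 − 0.25·85.5 = -13.625
w₄ = -13.625 − 0.25·(-128.25) = 18.4375
g′(w) at (18.4375) = 192.375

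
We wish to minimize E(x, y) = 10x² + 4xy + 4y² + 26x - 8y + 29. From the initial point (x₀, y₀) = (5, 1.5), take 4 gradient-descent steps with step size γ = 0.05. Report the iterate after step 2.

(-1.36, 0.9)

∇E = (20x + 4y + 26, 4x + 8y - 8)
Step 1: at (5, 1.5), ∇E = (132, 24) → (5, 1.5) − 0.05·(132, 24) = (-1.6, 0.3)
Step 2: at (-1.6, 0.3), ∇E = (-4.8, -12) → (-1.6, 0.3) − 0.05·(-4.8, -12) = (-1.36, 0.9)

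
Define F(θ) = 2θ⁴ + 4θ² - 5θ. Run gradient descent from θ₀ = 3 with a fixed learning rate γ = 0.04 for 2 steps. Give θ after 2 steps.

79.73408

F′(θ) = 8θ³ + 8θ - 5
θ₁ = 3 − 0.04·235 = -6.4
θ₂ = -6.4 − 0.04·(-2153.352) = 79.73408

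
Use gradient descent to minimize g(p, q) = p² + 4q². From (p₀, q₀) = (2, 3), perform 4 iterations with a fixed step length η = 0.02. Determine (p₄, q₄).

(1.69869312, 1.49361408)

∇g = (2p, 8q)
Step 1: at (2, 3), ∇g = (4, 24) → (2, 3) − 0.02·(4, 24) = (1.92, 2.52)
Step 2: at (1.92, 2.52), ∇g = (3.84, 20.16) → (1.92, 2.52) − 0.02·(3.84, 20.16) = (1.8432, 2.1168)
Step 3: at (1.8432, 2.1168), ∇g = (3.6864, 16.9344) → (1.8432, 2.1168) − 0.02·(3.6864, 16.9344) = (1.769472, 1.778112)
Step 4: at (1.769472, 1.778112), ∇g = (3.538944, 14.224896) → (1.769472, 1.778112) − 0.02·(3.538944, 14.224896) = (1.69869312, 1.49361408)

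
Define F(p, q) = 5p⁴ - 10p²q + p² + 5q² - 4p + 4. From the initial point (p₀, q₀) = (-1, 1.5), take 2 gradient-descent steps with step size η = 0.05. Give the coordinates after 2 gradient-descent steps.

(-0.652, 1.345)

∇F = (20p³ - 20pq + 2p - 4, -10p² + 10q)
(p₁, q₁) = (-1, 1.5) − 0.05·(4, 5) = (-1.2, 1.25)
(p₂, q₂) = (-1.2, 1.25) − 0.05·(-10.96, -1.9) = (-0.652, 1.345)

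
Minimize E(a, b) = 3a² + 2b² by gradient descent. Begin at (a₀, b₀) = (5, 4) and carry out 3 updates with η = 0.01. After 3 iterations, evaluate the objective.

76.788482849472

∇E = (6a, 4b)
Step 1: at (5, 4), ∇E = (30, 16) → (5, 4) − 0.01·(30, 16) = (4.7, 3.84)
Step 2: at (4.7, 3.84), ∇E = (28.2, 15.36) → (4.7, 3.84) − 0.01·(28.2, 15.36) = (4.418, 3.6864)
Step 3: at (4.418, 3.6864), ∇E = (26.508, 14.7456) → (4.418, 3.6864) − 0.01·(26.508, 14.7456) = (4.15292, 3.538944)
E(4.15292, 3.538944) = 76.788482849472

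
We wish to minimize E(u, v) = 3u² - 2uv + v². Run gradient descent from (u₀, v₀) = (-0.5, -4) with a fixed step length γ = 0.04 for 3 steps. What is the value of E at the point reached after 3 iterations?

∇E = (6u - 2v, -2u + 2v)
(u₁, v₁) = (-0.5, -4) − 0.04·(5, -7) = (-0.7, -3.72)
(u₂, v₂) = (-0.7, -3.72) − 0.04·(3.24, -6.04) = (-0.8296, -3.4784)
(u₃, v₃) = (-0.8296, -3.4784) − 0.04·(1.9792, -5.2976) = (-0.908768, -3.266496)
E(-0.908768, -3.266496) = 7.210599877632

7.210599877632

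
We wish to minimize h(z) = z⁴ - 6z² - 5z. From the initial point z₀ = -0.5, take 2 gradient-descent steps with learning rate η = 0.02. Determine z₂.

h′(z) = 4z³ - 12z - 5
Step 1: h′(-0.5) = 0.5; z₁ = -0.5 − 0.02·0.5 = -0.51
Step 2: h′(-0.51) = 0.589396; z₂ = -0.51 − 0.02·0.589396 = -0.52178792

-0.52178792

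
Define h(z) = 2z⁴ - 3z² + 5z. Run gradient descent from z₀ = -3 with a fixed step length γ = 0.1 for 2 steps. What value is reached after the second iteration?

-3439.0176

h′(z) = 8z³ - 6z + 5
z₁ = -3 − 0.1·(-193) = 16.3
z₂ = 16.3 − 0.1·34553.176 = -3439.0176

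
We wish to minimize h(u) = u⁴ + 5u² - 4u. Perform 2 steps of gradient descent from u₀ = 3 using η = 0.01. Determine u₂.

1.35102816

h′(u) = 4u³ + 10u - 4
Step 1: h′(3) = 134; u₁ = 3 − 0.01·134 = 1.66
Step 2: h′(1.66) = 30.897184; u₂ = 1.66 − 0.01·30.897184 = 1.35102816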